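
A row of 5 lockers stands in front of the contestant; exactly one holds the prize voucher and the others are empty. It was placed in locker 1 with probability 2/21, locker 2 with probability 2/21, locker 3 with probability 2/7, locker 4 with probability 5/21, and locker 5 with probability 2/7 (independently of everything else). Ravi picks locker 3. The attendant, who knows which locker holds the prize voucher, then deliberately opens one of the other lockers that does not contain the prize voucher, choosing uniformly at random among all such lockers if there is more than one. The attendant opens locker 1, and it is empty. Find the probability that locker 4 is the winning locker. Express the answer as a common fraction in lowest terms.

2/7

Consider each possible location of the prize voucher in turn.
If it is in locker 1 (prior 2/21): the attendant opened locker 1, so this case is ruled out; weight (2/21)·0 = 0.
If it is in locker 2 (prior 2/21): the attendant has 3 equally likely choices, so probability 1/3; weight (2/21)·(1/3) = 2/63.
If it is in locker 3 (prior 2/7): the attendant has 4 equally likely choices, so probability 1/4; weight (2/7)·(1/4) = 1/14.
If it is in locker 4 (prior 5/21): the attendant has 3 equally likely choices, so probability 1/3; weight (5/21)·(1/3) = 5/63.
If it is in locker 5 (prior 2/7): the attendant has 3 equally likely choices, so probability 1/3; weight (2/7)·(1/3) = 2/21.
The weights sum to 5/18.
So P(the prize voucher in locker 4 | the attendant opened locker 1) = (5/63) / (5/18) = 2/7.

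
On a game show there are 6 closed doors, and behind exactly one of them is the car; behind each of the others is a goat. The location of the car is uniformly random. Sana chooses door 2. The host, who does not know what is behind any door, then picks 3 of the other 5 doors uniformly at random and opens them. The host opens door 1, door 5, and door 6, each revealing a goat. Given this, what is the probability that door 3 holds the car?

1/3

Apply Bayes' rule, conditioning on where the car actually is.
If it is behind any of doors 1, 5, and 6 (prior 1/6 each): that door was opened and seen not to hold the prize — ruled out; weight (1/6)·0 = 0 each.
If it is behind any of doors 2, 3, and 4 (prior 1/6 each): the host picks exactly this set with probability 1/10 regardless, and none is the prize; weight (1/6)·(1/10) = 1/60 each.
The weights sum to 1/20.
So P(the car behind door 3 | the host opened door 1, door 5, and door 6) = (1/60) / (1/20) = 1/3.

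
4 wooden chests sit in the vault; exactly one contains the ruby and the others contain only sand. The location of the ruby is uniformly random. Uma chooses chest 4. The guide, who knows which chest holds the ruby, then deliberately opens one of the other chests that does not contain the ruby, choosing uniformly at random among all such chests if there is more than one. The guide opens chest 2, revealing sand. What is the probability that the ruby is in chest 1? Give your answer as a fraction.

Condition on the true location of the ruby.
If it is in either of chests 1 and 3 (prior 1/4 each): the guide has 2 equally likely choices, so probability 1/2; weight (1/4)·(1/2) = 1/8 each.
If it is in chest 2 (prior 1/4): the guide opened chest 2, so this case is ruled out; weight (1/4)·0 = 0.
If it is in chest 4 (prior 1/4): the guide has 3 equally likely choices, so probability 1/3; weight (1/4)·(1/3) = 1/12.
The weights sum to 1/3.
So P(the ruby in chest 1 | the guide opened chest 2) = (1/8) / (1/3) = 3/8.

3/8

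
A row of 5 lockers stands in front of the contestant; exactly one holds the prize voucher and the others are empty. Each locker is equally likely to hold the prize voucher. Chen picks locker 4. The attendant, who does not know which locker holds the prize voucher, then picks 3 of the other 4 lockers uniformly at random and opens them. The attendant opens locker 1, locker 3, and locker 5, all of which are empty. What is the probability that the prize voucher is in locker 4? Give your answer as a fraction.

1/2

Consider each possible location of the prize voucher in turn.
If it is in any of lockers 1, 3, and 5 (prior 1/5 each): that locker was opened and seen not to hold the prize — ruled out; weight (1/5)·0 = 0 each.
If it is in either of lockers 2 and 4 (prior 1/5 each): the attendant picks exactly this set with probability 1/4 regardless, and none is the prize; weight (1/5)·(1/4) = 1/20 each.
The weights sum to 1/10.
So P(the prize voucher in locker 4 | the attendant opened locker 1, locker 3, and locker 5) = (1/20) / (1/10) = 1/2.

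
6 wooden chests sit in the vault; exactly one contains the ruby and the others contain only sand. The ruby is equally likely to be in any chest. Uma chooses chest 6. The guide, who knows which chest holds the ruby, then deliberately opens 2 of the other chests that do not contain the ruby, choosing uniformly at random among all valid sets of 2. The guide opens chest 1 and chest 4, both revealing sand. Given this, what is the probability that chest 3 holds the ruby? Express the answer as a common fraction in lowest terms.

5/18

Condition on the true location of the ruby.
If it is in either of chests 1 and 4 (prior 1/6 each): that chest was opened and seen not to hold the prize — ruled out; weight (1/6)·0 = 0 each.
If it is in any of chests 2, 3, and 5 (prior 1/6 each): the guide has 6 equally likely choices, so probability 1/6; weight (1/6)·(1/6) = 1/36 each.
If it is in chest 6 (prior 1/6): the guide has 10 equally likely choices, so probability 1/10; weight (1/6)·(1/10) = 1/60.
The weights sum to 1/10.
So P(the ruby in chest 3 | the guide opened chest 1 and chest 4) = (1/36) / (1/10) = 5/18.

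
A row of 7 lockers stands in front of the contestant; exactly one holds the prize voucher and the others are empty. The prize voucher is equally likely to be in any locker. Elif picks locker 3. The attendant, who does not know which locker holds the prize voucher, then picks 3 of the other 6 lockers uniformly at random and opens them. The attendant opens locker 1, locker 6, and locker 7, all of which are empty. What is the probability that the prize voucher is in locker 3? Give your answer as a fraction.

1/4

Consider each possible location of the prize voucher in turn.
If it is in any of lockers 1, 6, and 7 (prior 1/7 each): that locker was opened and seen not to hold the prize — ruled out; weight (1/7)·0 = 0 each.
If it is in any of lockers 2, 3, 4, and 5 (prior 1/7 each): the attendant picks exactly this set with probability 1/20 regardless, and none is the prize; weight (1/7)·(1/20) = 1/140 each.
The weights sum to 1/35.
So P(the prize voucher in locker 3 | the attendant opened locker 1, locker 6, and locker 7) = (1/140) / (1/35) = 1/4.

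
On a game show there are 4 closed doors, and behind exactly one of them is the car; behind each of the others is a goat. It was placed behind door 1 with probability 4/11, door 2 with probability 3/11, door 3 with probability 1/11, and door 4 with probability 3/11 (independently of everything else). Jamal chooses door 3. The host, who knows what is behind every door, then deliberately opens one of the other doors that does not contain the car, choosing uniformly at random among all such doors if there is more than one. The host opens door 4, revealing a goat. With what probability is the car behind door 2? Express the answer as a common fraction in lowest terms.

9/23

Apply Bayes' rule, conditioning on where the car actually is.
If it is behind door 1 (prior 4/11): the host has 2 equally likely choices, so probability 1/2; weight (4/11)·(1/2) = 2/11.
If it is behind door 2 (prior 3/11): the host has 2 equally likely choices, so probability 1/2; weight (3/11)·(1/2) = 3/22.
If it is behind door 3 (prior 1/11): the host has 3 equally likely choices, so probability 1/3; weight (1/11)·(1/3) = 1/33.
If it is behind door 4 (prior 3/11): the host opened door 4, so this case is ruled out; weight (3/11)·0 = 0.
The weights sum to 23/66.
So P(the car behind door 2 | the host opened door 4) = (3/22) / (23/66) = 9/23.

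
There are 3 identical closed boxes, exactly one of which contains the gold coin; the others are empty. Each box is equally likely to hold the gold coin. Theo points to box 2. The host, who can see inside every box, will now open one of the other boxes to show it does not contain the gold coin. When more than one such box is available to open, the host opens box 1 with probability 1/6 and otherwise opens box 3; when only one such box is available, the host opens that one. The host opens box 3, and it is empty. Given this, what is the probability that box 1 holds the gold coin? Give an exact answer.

Condition on the true location of the gold coin.
If it is in box 1 (prior 1/3): only box 3 is available, probability 1; weight (1/3)·1 = 1/3.
If it is in box 2 (prior 1/3): box 1 is available but not opened, probability 5/6; weight (1/3)·(5/6) = 5/18.
If it is in box 3 (prior 1/3): the host opened box 3, so this case is ruled out; weight (1/3)·0 = 0.
The weights sum to 11/18.
So P(the gold coin in box 1 | the host opened box 3) = (1/3) / (11/18) = 6/11.

6/11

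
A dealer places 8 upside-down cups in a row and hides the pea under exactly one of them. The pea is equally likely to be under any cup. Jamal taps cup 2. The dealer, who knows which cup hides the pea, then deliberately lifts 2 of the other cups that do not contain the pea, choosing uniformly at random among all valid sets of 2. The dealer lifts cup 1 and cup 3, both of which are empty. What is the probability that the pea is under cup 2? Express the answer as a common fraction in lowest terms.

Apply Bayes' rule, conditioning on where the pea actually is.
If it is under either of cups 1 and 3 (prior 1/8 each): that cup was opened and seen not to hold the prize — ruled out; weight (1/8)·0 = 0 each.
If it is under cup 2 (prior 1/8): the dealer has 21 equally likely choices, so probability 1/21; weight (1/8)·(1/21) = 1/168.
If it is under any of cups 4, 5, 6, 7, and 8 (prior 1/8 each): the dealer has 15 equally likely choices, so probability 1/15; weight (1/8)·(1/15) = 1/120 each.
The weights sum to 1/21.
So P(the pea under cup 2 | the dealer opened cup 1 and cup 3) = (1/168) / (1/21) = 1/8.

1/8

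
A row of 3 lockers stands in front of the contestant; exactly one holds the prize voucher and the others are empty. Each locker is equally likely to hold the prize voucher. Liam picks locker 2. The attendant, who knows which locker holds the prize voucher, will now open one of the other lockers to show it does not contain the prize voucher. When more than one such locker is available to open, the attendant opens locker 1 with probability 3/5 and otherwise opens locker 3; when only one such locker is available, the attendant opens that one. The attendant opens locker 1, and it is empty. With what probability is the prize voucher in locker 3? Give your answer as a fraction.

5/8

Consider each possible location of the prize voucher in turn.
If it is in locker 1 (prior 1/3): the attendant opened locker 1, so this case is ruled out; weight (1/3)·0 = 0.
If it is in locker 2 (prior 1/3): locker 1 is available, opened with probability 3/5; weight (1/3)·(3/5) = 1/5.
If it is in locker 3 (prior 1/3): only locker 1 is available, probability 1; weight (1/3)·1 = 1/3.
The weights sum to 8/15.
So P(the prize voucher in locker 3 | the attendant opened locker 1) = (1/3) / (8/15) = 5/8.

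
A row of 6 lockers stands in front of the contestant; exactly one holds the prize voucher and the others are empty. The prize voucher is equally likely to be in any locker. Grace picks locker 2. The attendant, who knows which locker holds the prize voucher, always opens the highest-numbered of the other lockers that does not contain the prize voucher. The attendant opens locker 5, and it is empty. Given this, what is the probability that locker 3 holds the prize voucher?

0

Consider each possible location of the prize voucher in turn.
If it is in any of lockers 1, 2, 3, and 4 (prior 1/6 each): the attendant would have opened locker 6 instead, probability 0; weight (1/6)·0 = 0 each.
If it is in locker 5 (prior 1/6): the attendant opened locker 5, so this case is ruled out; weight (1/6)·0 = 0.
If it is in locker 6 (prior 1/6): locker 5 is the highest-numbered option available, probability 1; weight (1/6)·1 = 1/6.
The weights sum to 1/6.
So P(the prize voucher in locker 3 | the attendant opened locker 5) = 0 / (1/6) = 0.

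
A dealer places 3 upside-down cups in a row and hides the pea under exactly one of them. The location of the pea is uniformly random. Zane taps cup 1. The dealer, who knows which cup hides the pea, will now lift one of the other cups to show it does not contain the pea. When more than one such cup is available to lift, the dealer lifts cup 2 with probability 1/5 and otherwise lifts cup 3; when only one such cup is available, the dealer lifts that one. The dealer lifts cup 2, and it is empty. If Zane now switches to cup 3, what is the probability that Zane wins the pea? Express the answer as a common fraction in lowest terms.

Apply Bayes' rule, conditioning on where the pea actually is.
If it is under cup 1 (prior 1/3): cup 2 is available, opened with probability 1/5; weight (1/3)·(1/5) = 1/15.
If it is under cup 2 (prior 1/3): the dealer opened cup 2, so this case is ruled out; weight (1/3)·0 = 0.
If it is under cup 3 (prior 1/3): only cup 2 is available, probability 1; weight (1/3)·1 = 1/3.
The weights sum to 2/5.
So P(the pea under cup 3 | the dealer opened cup 2) = (1/3) / (2/5) = 5/6.

5/6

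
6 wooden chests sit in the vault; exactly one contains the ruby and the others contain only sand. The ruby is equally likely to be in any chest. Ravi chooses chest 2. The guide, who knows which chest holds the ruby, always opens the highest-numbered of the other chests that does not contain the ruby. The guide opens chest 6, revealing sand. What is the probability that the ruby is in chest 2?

Apply Bayes' rule, conditioning on where the ruby actually is.
If it is in any of chests 1, 2, 3, 4, and 5 (prior 1/6 each): chest 6 is the highest-numbered option available, probability 1; weight (1/6)·1 = 1/6 each.
If it is in chest 6 (prior 1/6): the guide opened chest 6, so this case is ruled out; weight (1/6)·0 = 0.
The weights sum to 5/6.
So P(the ruby in chest 2 | the guide opened chest 6) = (1/6) / (5/6) = 1/5.

1/5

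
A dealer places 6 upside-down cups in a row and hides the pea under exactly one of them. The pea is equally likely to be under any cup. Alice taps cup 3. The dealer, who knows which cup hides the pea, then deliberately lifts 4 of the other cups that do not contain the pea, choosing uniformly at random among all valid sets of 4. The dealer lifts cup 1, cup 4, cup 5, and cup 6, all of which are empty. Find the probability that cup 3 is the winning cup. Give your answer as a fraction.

Condition on the true location of the pea.
If it is under any of cups 1, 4, 5, and 6 (prior 1/6 each): that cup was opened and seen not to hold the prize — ruled out; weight (1/6)·0 = 0 each.
If it is under cup 2 (prior 1/6): the dealer has no choice, probability 1; weight (1/6)·1 = 1/6.
If it is under cup 3 (prior 1/6): the dealer has 5 equally likely choices, so probability 1/5; weight (1/6)·(1/5) = 1/30.
The weights sum to 1/5.
So P(the pea under cup 3 | the dealer opened cup 1, cup 4, cup 5, and cup 6) = (1/30) / (1/5) = 1/6.

1/6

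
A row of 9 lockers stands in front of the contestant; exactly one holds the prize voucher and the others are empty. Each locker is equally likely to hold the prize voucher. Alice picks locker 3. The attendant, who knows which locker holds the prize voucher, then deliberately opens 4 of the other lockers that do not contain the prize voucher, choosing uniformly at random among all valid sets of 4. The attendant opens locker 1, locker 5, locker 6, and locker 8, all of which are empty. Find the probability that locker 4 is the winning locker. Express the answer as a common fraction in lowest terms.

2/9

Consider each possible location of the prize voucher in turn.
If it is in any of lockers 1, 5, 6, and 8 (prior 1/9 each): that locker was opened and seen not to hold the prize — ruled out; weight (1/9)·0 = 0 each.
If it is in any of lockers 2, 4, 7, and 9 (prior 1/9 each): the attendant has 35 equally likely choices, so probability 1/35; weight (1/9)·(1/35) = 1/315 each.
If it is in locker 3 (prior 1/9): the attendant has 70 equally likely choices, so probability 1/70; weight (1/9)·(1/70) = 1/630.
The weights sum to 1/70.
So P(the prize voucher in locker 4 | the attendant opened locker 1, locker 5, locker 6, and locker 8) = (1/315) / (1/70) = 2/9.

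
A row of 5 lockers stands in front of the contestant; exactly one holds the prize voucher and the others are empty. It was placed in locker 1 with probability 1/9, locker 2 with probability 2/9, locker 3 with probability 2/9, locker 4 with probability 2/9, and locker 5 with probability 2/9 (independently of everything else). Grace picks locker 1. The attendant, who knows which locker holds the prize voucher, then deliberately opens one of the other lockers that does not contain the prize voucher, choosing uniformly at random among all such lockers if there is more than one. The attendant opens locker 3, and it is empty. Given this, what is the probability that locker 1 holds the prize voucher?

1/9

Consider each possible location of the prize voucher in turn.
If it is in locker 1 (prior 1/9): the attendant has 4 equally likely choices, so probability 1/4; weight (1/9)·(1/4) = 1/36.
If it is in any of lockers 2, 4, and 5 (prior 2/9 each): the attendant has 3 equally likely choices, so probability 1/3; weight (2/9)·(1/3) = 2/27 each.
If it is in locker 3 (prior 2/9): the attendant opened locker 3, so this case is ruled out; weight (2/9)·0 = 0.
The weights sum to 1/4.
So P(the prize voucher in locker 1 | the attendant opened locker 3) = (1/36) / (1/4) = 1/9.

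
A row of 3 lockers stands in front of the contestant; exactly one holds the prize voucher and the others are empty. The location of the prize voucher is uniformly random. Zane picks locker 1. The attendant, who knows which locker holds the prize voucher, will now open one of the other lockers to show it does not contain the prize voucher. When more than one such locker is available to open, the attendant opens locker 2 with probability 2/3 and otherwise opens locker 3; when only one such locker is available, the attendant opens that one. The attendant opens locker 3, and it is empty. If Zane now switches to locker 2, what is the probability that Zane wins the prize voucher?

3/4

Apply Bayes' rule, conditioning on where the prize voucher actually is.
If it is in locker 1 (prior 1/3): locker 2 is available but not opened, probability 1/3; weight (1/3)·(1/3) = 1/9.
If it is in locker 2 (prior 1/3): only locker 3 is available, probability 1; weight (1/3)·1 = 1/3.
If it is in locker 3 (prior 1/3): the attendant opened locker 3, so this case is ruled out; weight (1/3)·0 = 0.
The weights sum to 4/9.
So P(the prize voucher in locker 2 | the attendant opened locker 3) = (1/3) / (4/9) = 3/4.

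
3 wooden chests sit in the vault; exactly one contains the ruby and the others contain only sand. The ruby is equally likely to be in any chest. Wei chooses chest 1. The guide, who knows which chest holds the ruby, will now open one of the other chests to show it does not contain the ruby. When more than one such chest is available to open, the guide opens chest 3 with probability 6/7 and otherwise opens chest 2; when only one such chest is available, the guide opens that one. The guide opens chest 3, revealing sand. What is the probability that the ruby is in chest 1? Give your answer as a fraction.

6/13

Consider each possible location of the ruby in turn.
If it is in chest 1 (prior 1/3): chest 3 is available, opened with probability 6/7; weight (1/3)·(6/7) = 2/7.
If it is in chest 2 (prior 1/3): only chest 3 is available, probability 1; weight (1/3)·1 = 1/3.
If it is in chest 3 (prior 1/3): the guide opened chest 3, so this case is ruled out; weight (1/3)·0 = 0.
The weights sum to 13/21.
So P(the ruby in chest 1 | the guide opened chest 3) = (2/7) / (13/21) = 6/13.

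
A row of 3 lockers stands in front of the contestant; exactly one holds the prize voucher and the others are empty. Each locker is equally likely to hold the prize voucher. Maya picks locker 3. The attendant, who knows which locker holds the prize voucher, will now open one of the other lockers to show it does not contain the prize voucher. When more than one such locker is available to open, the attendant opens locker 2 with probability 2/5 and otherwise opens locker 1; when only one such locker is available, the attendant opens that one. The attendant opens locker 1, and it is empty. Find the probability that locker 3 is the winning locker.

Condition on the true location of the prize voucher.
If it is in locker 1 (prior 1/3): the attendant opened locker 1, so this case is ruled out; weight (1/3)·0 = 0.
If it is in locker 2 (prior 1/3): only locker 1 is available, probability 1; weight (1/3)·1 = 1/3.
If it is in locker 3 (prior 1/3): locker 2 is available but not opened, probability 3/5; weight (1/3)·(3/5) = 1/5.
The weights sum to 8/15.
So P(the prize voucher in locker 3 | the attendant opened locker 1) = (1/5) / (8/15) = 3/8.

3/8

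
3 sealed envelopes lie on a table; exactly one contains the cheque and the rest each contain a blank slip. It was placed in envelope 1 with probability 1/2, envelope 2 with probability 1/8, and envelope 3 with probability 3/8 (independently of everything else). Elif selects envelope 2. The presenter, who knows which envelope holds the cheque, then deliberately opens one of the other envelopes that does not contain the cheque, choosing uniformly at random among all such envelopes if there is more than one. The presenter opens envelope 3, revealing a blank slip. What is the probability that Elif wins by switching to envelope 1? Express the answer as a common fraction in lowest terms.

8/9

Consider each possible location of the cheque in turn.
If it is in envelope 1 (prior 1/2): the presenter has no choice, probability 1; weight (1/2)·1 = 1/2.
If it is in envelope 2 (prior 1/8): the presenter has 2 equally likely choices, so probability 1/2; weight (1/8)·(1/2) = 1/16.
If it is in envelope 3 (prior 3/8): the presenter opened envelope 3, so this case is ruled out; weight (3/8)·0 = 0.
The weights sum to 9/16.
So P(the cheque in envelope 1 | the presenter opened envelope 3) = (1/2) / (9/16) = 8/9.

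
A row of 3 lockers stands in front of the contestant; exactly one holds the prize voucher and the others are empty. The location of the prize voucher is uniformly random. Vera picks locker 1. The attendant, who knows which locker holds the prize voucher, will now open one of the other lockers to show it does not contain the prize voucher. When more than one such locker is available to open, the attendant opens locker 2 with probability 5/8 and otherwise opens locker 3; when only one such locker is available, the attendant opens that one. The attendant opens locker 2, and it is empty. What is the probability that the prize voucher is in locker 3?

Consider each possible location of the prize voucher in turn.
If it is in locker 1 (prior 1/3): locker 2 is available, opened with probability 5/8; weight (1/3)·(5/8) = 5/24.
If it is in locker 2 (prior 1/3): the attendant opened locker 2, so this case is ruled out; weight (1/3)·0 = 0.
If it is in locker 3 (prior 1/3): only locker 2 is available, probability 1; weight (1/3)·1 = 1/3.
The weights sum to 13/24.
So P(the prize voucher in locker 3 | the attendant opened locker 2) = (1/3) / (13/24) = 8/13.

8/13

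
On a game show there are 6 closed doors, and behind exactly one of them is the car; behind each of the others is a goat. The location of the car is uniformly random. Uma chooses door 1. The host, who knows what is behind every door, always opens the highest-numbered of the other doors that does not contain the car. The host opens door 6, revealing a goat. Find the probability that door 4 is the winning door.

1/5

Condition on the true location of the car.
If it is behind any of doors 1, 2, 3, 4, and 5 (prior 1/6 each): door 6 is the highest-numbered option available, probability 1; weight (1/6)·1 = 1/6 each.
If it is behind door 6 (prior 1/6): the host opened door 6, so this case is ruled out; weight (1/6)·0 = 0.
The weights sum to 5/6.
So P(the car behind door 4 | the host opened door 6) = (1/6) / (5/6) = 1/5.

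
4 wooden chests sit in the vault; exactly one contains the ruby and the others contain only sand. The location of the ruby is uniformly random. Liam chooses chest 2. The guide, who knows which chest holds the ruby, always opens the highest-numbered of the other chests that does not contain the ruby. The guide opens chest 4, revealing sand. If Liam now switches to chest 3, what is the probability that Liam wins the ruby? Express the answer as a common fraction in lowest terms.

1/3

Apply Bayes' rule, conditioning on where the ruby actually is.
If it is in any of chests 1, 2, and 3 (prior 1/4 each): chest 4 is the highest-numbered option available, probability 1; weight (1/4)·1 = 1/4 each.
If it is in chest 4 (prior 1/4): the guide opened chest 4, so this case is ruled out; weight (1/4)·0 = 0.
The weights sum to 3/4.
So P(the ruby in chest 3 | the guide opened chest 4) = (1/4) / (3/4) = 1/3.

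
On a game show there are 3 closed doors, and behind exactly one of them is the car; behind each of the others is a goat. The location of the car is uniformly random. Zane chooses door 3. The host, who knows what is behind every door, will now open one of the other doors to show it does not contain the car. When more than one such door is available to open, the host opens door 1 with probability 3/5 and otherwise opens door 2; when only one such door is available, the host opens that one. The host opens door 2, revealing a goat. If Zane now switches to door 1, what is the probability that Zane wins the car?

5/7

Apply Bayes' rule, conditioning on where the car actually is.
If it is behind door 1 (prior 1/3): only door 2 is available, probability 1; weight (1/3)·1 = 1/3.
If it is behind door 2 (prior 1/3): the host opened door 2, so this case is ruled out; weight (1/3)·0 = 0.
If it is behind door 3 (prior 1/3): door 1 is available but not opened, probability 2/5; weight (1/3)·(2/5) = 2/15.
The weights sum to 7/15.
So P(the car behind door 1 | the host opened door 2) = (1/3) / (7/15) = 5/7.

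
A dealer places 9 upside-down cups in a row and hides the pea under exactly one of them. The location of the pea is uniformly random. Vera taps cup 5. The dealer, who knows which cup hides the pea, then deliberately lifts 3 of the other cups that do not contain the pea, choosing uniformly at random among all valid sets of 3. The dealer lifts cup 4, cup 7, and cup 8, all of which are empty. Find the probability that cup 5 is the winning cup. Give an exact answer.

1/9

Condition on the true location of the pea.
If it is under any of cups 1, 2, 3, 6, and 9 (prior 1/9 each): the dealer has 35 equally likely choices, so probability 1/35; weight (1/9)·(1/35) = 1/315 each.
If it is under any of cups 4, 7, and 8 (prior 1/9 each): that cup was opened and seen not to hold the prize — ruled out; weight (1/9)·0 = 0 each.
If it is under cup 5 (prior 1/9): the dealer has 56 equally likely choices, so probability 1/56; weight (1/9)·(1/56) = 1/504.
The weights sum to 1/56.
So P(the pea under cup 5 | the dealer opened cup 4, cup 7, and cup 8) = (1/504) / (1/56) = 1/9.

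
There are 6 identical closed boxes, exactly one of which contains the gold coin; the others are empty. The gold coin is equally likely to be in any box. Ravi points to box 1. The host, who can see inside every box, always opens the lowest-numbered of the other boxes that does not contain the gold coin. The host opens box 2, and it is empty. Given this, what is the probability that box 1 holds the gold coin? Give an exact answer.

Condition on the true location of the gold coin.
If it is in any of boxes 1, 3, 4, 5, and 6 (prior 1/6 each): box 2 is the lowest-numbered option available, probability 1; weight (1/6)·1 = 1/6 each.
If it is in box 2 (prior 1/6): the host opened box 2, so this case is ruled out; weight (1/6)·0 = 0.
The weights sum to 5/6.
So P(the gold coin in box 1 | the host opened box 2) = (1/6) / (5/6) = 1/5.

1/5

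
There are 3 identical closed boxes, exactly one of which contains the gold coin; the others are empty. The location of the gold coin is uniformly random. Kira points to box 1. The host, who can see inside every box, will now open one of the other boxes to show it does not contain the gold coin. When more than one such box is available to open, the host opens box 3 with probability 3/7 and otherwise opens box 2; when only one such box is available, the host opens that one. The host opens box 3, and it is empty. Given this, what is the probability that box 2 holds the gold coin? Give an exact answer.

Apply Bayes' rule, conditioning on where the gold coin actually is.
If it is in box 1 (prior 1/3): box 3 is available, opened with probability 3/7; weight (1/3)·(3/7) = 1/7.
If it is in box 2 (prior 1/3): only box 3 is available, probability 1; weight (1/3)·1 = 1/3.
If it is in box 3 (prior 1/3): the host opened box 3, so this case is ruled out; weight (1/3)·0 = 0.
The weights sum to 10/21.
So P(the gold coin in box 2 | the host opened box 3) = (1/3) / (10/21) = 7/10.

7/10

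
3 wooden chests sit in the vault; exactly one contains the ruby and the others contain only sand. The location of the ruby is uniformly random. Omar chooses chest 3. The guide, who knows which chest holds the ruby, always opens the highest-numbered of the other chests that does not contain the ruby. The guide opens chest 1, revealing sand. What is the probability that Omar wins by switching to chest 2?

Condition on the true location of the ruby.
If it is in chest 1 (prior 1/3): the guide opened chest 1, so this case is ruled out; weight (1/3)·0 = 0.
If it is in chest 2 (prior 1/3): chest 1 is the highest-numbered option available, probability 1; weight (1/3)·1 = 1/3.
If it is in chest 3 (prior 1/3): the guide would have opened chest 2 instead, probability 0; weight (1/3)·0 = 0.
The weights sum to 1/3.
So P(the ruby in chest 2 | the guide opened chest 1) = (1/3) / (1/3) = 1.

1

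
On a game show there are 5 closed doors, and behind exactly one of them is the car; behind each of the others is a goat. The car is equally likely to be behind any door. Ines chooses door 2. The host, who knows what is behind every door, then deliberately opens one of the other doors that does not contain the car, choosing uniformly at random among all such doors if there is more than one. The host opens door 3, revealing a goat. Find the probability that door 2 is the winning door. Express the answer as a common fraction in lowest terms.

Consider each possible location of the car in turn.
If it is behind any of doors 1, 4, and 5 (prior 1/5 each): the host has 3 equally likely choices, so probability 1/3; weight (1/5)·(1/3) = 1/15 each.
If it is behind door 2 (prior 1/5): the host has 4 equally likely choices, so probability 1/4; weight (1/5)·(1/4) = 1/20.
If it is behind door 3 (prior 1/5): the host opened door 3, so this case is ruled out; weight (1/5)·0 = 0.
The weights sum to 1/4.
So P(the car behind door 2 | the host opened door 3) = (1/20) / (1/4) = 1/5.

1/5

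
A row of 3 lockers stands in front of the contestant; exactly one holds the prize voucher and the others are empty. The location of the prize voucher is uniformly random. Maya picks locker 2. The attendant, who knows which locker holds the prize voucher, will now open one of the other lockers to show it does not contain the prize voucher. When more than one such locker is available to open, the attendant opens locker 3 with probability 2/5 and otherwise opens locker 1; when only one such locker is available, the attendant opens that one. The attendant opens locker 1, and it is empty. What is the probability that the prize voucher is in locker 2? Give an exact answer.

3/8

Apply Bayes' rule, conditioning on where the prize voucher actually is.
If it is in locker 1 (prior 1/3): the attendant opened locker 1, so this case is ruled out; weight (1/3)·0 = 0.
If it is in locker 2 (prior 1/3): locker 3 is available but not opened, probability 3/5; weight (1/3)·(3/5) = 1/5.
If it is in locker 3 (prior 1/3): only locker 1 is available, probability 1; weight (1/3)·1 = 1/3.
The weights sum to 8/15.
So P(the prize voucher in locker 2 | the attendant opened locker 1) = (1/5) / (8/15) = 3/8.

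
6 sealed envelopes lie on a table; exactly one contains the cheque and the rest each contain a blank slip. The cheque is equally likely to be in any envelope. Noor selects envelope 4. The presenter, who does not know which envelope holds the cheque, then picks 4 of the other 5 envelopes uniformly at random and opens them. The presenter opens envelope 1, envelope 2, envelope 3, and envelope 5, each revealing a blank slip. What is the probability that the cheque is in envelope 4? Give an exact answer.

1/2

Because the presenter chose which envelopes to open without knowing where the cheque is, the choice is independent of the prize location. Learning that none of the 4 opened envelopes holds the cheque simply rules out those 4 locations and leaves the remaining 2 envelopes still equally likely by symmetry.
So P(the cheque in envelope 4) = 1/2.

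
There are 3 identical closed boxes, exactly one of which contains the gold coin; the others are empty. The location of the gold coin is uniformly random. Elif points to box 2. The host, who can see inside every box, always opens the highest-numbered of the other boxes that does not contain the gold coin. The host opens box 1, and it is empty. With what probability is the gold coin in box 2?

0

Apply Bayes' rule, conditioning on where the gold coin actually is.
If it is in box 1 (prior 1/3): the host opened box 1, so this case is ruled out; weight (1/3)·0 = 0.
If it is in box 2 (prior 1/3): the host would have opened box 3 instead, probability 0; weight (1/3)·0 = 0.
If it is in box 3 (prior 1/3): box 1 is the highest-numbered option available, probability 1; weight (1/3)·1 = 1/3.
The weights sum to 1/3.
So P(the gold coin in box 2 | the host opened box 1) = 0 / (1/3) = 0.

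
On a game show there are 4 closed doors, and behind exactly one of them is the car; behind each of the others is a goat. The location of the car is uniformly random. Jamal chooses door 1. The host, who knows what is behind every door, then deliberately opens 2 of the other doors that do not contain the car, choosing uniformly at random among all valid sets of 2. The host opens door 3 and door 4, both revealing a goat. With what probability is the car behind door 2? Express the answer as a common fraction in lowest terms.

3/4

Apply Bayes' rule, conditioning on where the car actually is.
If it is behind door 1 (prior 1/4): the host has 3 equally likely choices, so probability 1/3; weight (1/4)·(1/3) = 1/12.
If it is behind door 2 (prior 1/4): the host has no choice, probability 1; weight (1/4)·1 = 1/4.
If it is behind either of doors 3 and 4 (prior 1/4 each): that door was opened and seen not to hold the prize — ruled out; weight (1/4)·0 = 0 each.
The weights sum to 1/3.
So P(the car behind door 2 | the host opened door 3 and door 4) = (1/4) / (1/3) = 3/4.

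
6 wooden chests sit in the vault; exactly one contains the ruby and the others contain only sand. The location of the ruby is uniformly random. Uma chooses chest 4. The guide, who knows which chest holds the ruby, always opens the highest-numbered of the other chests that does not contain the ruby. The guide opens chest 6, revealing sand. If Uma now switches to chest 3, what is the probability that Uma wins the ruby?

Consider each possible location of the ruby in turn.
If it is in any of chests 1, 2, 3, 4, and 5 (prior 1/6 each): chest 6 is the highest-numbered option available, probability 1; weight (1/6)·1 = 1/6 each.
If it is in chest 6 (prior 1/6): the guide opened chest 6, so this case is ruled out; weight (1/6)·0 = 0.
The weights sum to 5/6.
So P(the ruby in chest 3 | the guide opened chest 6) = (1/6) / (5/6) = 1/5.

1/5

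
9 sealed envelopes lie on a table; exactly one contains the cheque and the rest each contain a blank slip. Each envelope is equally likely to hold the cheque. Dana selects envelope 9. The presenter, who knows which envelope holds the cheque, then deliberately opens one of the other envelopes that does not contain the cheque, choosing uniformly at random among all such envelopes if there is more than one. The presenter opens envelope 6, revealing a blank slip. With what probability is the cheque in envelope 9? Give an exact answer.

1/9

Condition on the true location of the cheque.
If it is in any of envelopes 1, 2, 3, 4, 5, 7, and 8 (prior 1/9 each): the presenter has 7 equally likely choices, so probability 1/7; weight (1/9)·(1/7) = 1/63 each.
If it is in envelope 6 (prior 1/9): the presenter opened envelope 6, so this case is ruled out; weight (1/9)·0 = 0.
If it is in envelope 9 (prior 1/9): the presenter has 8 equally likely choices, so probability 1/8; weight (1/9)·(1/8) = 1/72.
The weights sum to 1/8.
So P(the cheque in envelope 9 | the presenter opened envelope 6) = (1/72) / (1/8) = 1/9.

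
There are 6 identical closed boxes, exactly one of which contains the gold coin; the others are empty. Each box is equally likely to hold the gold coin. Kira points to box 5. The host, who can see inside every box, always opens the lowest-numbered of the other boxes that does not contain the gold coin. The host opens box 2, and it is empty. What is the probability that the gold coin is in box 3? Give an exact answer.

Consider each possible location of the gold coin in turn.
If it is in box 1 (prior 1/6): box 2 is the lowest-numbered option available, probability 1; weight (1/6)·1 = 1/6.
If it is in box 2 (prior 1/6): the host opened box 2, so this case is ruled out; weight (1/6)·0 = 0.
If it is in any of boxes 3, 4, 5, and 6 (prior 1/6 each): the host would have opened box 1 instead, probability 0; weight (1/6)·0 = 0 each.
The weights sum to 1/6.
So P(the gold coin in box 3 | the host opened box 2) = 0 / (1/6) = 0.

0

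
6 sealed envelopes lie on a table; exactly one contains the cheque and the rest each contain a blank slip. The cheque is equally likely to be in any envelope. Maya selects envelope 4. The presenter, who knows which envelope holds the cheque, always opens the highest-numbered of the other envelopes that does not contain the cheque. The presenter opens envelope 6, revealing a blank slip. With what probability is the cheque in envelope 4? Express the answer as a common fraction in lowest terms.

Apply Bayes' rule, conditioning on where the cheque actually is.
If it is in any of envelopes 1, 2, 3, 4, and 5 (prior 1/6 each): envelope 6 is the highest-numbered option available, probability 1; weight (1/6)·1 = 1/6 each.
If it is in envelope 6 (prior 1/6): the presenter opened envelope 6, so this case is ruled out; weight (1/6)·0 = 0.
The weights sum to 5/6.
So P(the cheque in envelope 4 | the presenter opened envelope 6) = (1/6) / (5/6) = 1/5.

1/5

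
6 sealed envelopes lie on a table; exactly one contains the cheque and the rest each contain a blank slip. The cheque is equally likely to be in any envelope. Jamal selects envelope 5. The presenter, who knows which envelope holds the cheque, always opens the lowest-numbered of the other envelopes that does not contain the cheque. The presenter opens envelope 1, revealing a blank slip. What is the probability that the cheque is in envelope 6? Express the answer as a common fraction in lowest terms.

1/5

Apply Bayes' rule, conditioning on where the cheque actually is.
If it is in envelope 1 (prior 1/6): the presenter opened envelope 1, so this case is ruled out; weight (1/6)·0 = 0.
If it is in any of envelopes 2, 3, 4, 5, and 6 (prior 1/6 each): envelope 1 is the lowest-numbered option available, probability 1; weight (1/6)·1 = 1/6 each.
The weights sum to 5/6.
So P(the cheque in envelope 6 | the presenter opened envelope 1) = (1/6) / (5/6) = 1/5.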